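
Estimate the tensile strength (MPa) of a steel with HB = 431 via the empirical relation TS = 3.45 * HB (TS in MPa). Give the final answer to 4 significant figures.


TS (MPa) = 3.45 * HB
TS = 3.45 * 431
TS = 1487 MPa


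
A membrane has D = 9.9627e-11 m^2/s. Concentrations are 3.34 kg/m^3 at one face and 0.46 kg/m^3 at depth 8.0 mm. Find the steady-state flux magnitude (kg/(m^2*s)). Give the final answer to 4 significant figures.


J = -D * (dC/dx) = D * (C1 - C2) / dx
J = 9.9627e-11 * (3.34 - 0.46) / 8e-03
J = 3.587e-08 kg/(m^2*s)


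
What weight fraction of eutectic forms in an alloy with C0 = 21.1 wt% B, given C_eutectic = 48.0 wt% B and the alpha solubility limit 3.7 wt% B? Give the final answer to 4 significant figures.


f_primary = (C_e - C0) / (C_e - C_alpha_max)
f_primary = (48.0 - 21.1) / (48.0 - 3.7)
f_primary = 0.607223
f_eutectic = 1 - 0.607223 = 0.3928


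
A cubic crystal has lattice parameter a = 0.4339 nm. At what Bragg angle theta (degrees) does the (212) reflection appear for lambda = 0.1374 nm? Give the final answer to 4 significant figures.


d = a / sqrt(h^2+k^2+l^2)
d = 0.4339 / sqrt(9) = 0.144633 nm
lambda = 2*d*sin(theta)  =>  sin(theta) = lambda / (2*d)
sin(theta) = 0.1374 / (2 * 0.144633) = 0.474994
theta = 28.36 deg


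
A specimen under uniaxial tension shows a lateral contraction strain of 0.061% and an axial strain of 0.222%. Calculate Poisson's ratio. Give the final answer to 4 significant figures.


nu = -epsilon_lat / epsilon_axial
Lateral strain is contraction (negative), so using magnitudes:
nu = 0.061 / 0.222
nu = 0.2748


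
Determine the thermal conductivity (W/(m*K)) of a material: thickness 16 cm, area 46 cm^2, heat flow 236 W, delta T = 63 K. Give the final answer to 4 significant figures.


k = Q*L / (A*dT)
L = 0.16 m, A = 4.6e-03 m^2
k = 236 * 0.16 / (4.6e-03 * 63)
k = 130.3 W/(m*K)


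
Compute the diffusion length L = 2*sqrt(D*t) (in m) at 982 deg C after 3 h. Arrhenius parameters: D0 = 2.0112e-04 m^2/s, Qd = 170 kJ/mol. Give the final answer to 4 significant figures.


Step 1: D = D0 * exp(-Qd/(R*T))
T = 1255.15 K
D = 2.0112e-04 * exp(-170e3 / (8.314 * 1255.15)) = 1.69214e-11 m^2/s
Step 2: L = 2*sqrt(D*t)
t = 3 h = 10800 s
L = 2*sqrt(1.69214e-11 * 10800) = 8.55e-04 m


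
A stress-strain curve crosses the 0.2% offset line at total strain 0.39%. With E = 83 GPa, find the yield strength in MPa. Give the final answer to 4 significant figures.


Offset strain = 0.002
Elastic strain at yield = total_strain - offset = 3.9e-03 - 0.002 = 1.9e-03
sigma_y = E * elastic_strain = 83000 * 1.9e-03
sigma_y = 157.7 MPa


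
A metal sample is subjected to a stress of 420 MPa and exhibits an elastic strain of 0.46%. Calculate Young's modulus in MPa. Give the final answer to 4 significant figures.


E = sigma / epsilon
epsilon = 0.46% = 4.6e-03
E = 420 / 4.6e-03
E = 91300 MPa


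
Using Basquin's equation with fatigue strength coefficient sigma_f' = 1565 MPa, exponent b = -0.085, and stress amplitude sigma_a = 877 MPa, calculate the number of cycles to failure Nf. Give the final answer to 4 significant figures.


sigma_a = sigma_f' * (2*Nf)^b
2*Nf = (sigma_a / sigma_f')^(1/b)
2*Nf = (877 / 1565)^(1/-0.085)
2*Nf = 909.907
Nf = 455 cycles


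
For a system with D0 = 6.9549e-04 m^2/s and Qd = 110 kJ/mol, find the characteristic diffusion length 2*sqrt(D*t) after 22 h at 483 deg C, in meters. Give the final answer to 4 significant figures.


Step 1: D = D0 * exp(-Qd/(R*T))
T = 756.15 K
D = 6.9549e-04 * exp(-110e3 / (8.314 * 756.15)) = 1.75084e-11 m^2/s
Step 2: L = 2*sqrt(D*t)
t = 22 h = 79200 s
L = 2*sqrt(1.75084e-11 * 79200) = 2.355e-03 m


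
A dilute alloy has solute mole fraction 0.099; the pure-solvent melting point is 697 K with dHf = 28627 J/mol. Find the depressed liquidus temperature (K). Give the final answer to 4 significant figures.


dT = R*Tm^2*x / dHf
dT = 8.314 * 697^2 * 0.099 / 28627
dT = 13.968 K
T_new = 697 - 13.968 = 683 K


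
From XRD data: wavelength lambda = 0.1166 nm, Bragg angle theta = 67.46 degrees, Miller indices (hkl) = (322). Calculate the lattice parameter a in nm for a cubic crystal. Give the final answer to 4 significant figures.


d = lambda / (2*sin(theta))
d = 0.1166 / (2*sin(67.46 deg))
d = 0.0631217 nm
a = d * sqrt(h^2+k^2+l^2) = 0.0631217 * sqrt(17)
a = 0.2603 nm


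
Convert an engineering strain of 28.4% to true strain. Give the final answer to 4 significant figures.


epsilon_true = ln(1 + epsilon_eng)
epsilon_true = ln(1 + 0.284)
epsilon_true = 0.25


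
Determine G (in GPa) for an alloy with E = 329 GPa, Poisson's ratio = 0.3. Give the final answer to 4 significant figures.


G = E / (2*(1+nu))
G = 329 / (2*(1+0.3))
G = 126.5 GPa


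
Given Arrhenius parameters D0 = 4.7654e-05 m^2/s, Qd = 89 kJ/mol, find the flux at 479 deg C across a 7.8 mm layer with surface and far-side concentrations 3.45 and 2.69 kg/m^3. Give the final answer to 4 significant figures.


Step 1: D = D0 * exp(-Qd/(R*T))
T = 479 + 273.15 = 752.15 K
D = 4.7654e-05 * exp(-89e3 / (8.314 * 752.15)) = 3.14111e-11 m^2/s
Step 2: J = D * (C1 - C2) / dx
J = 3.14111e-11 * (3.45 - 2.69) / 7.8e-03
J = 3.061e-09 kg/(m^2*s)


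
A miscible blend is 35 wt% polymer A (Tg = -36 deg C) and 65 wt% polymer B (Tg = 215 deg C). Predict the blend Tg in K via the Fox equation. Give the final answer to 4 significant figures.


1/Tg = w1/Tg1 + w2/Tg2 (in Kelvin)
Tg1 = 237.15 K, Tg2 = 488.15 K
1/Tg = 0.35/237.15 + 0.65/488.15
Tg = 356.2 K


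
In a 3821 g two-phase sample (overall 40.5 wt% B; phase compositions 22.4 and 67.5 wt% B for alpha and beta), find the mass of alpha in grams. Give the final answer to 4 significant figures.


f_alpha = (C_beta - C0) / (C_beta - C_alpha)
f_alpha = (67.5 - 40.5) / (67.5 - 22.4) = 0.59867
m_alpha = f_alpha * m_total = 0.59867 * 3821 = 2288 g


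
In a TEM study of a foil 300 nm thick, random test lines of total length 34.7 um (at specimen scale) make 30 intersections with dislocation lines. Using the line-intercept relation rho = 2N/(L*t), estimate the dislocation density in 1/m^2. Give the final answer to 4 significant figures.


rho = 2N / (L * t)
L = 34.7 um = 3.47e-05 m, t = 300 nm = 3e-07 m
rho = 2 * 30 / (3.47e-05 * 3e-07)
rho = 5.764e+12 1/m^2


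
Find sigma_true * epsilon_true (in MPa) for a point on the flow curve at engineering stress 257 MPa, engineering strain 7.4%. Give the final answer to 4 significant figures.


sigma_true = sigma_eng * (1 + epsilon_eng)
sigma_true = 257 * (1 + 0.074) = 276.018 MPa
epsilon_true = ln(1 + epsilon_eng)
epsilon_true = ln(1 + 0.074) = 0.07139
sigma_true * epsilon_true = 276.018 * 0.07139 = 19.7 MPa


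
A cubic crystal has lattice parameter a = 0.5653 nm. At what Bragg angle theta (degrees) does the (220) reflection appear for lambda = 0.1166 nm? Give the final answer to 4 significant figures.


d = a / sqrt(h^2+k^2+l^2)
d = 0.5653 / sqrt(8) = 0.199864 nm
lambda = 2*d*sin(theta)  =>  sin(theta) = lambda / (2*d)
sin(theta) = 0.1166 / (2 * 0.199864) = 0.291699
theta = 16.96 deg


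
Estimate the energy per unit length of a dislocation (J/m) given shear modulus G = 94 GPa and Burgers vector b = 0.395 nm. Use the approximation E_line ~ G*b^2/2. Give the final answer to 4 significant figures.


E = G*b^2/2
b = 0.395 nm = 3.95e-10 m
G = 94 GPa = 9.4e+10 Pa
E = 0.5 * 9.4e+10 * (3.95e-10)^2
E = 7.333e-09 J/m


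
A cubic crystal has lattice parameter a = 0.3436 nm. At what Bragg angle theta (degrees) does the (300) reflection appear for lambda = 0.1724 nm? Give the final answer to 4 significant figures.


d = a / sqrt(h^2+k^2+l^2)
d = 0.3436 / sqrt(9) = 0.114533 nm
lambda = 2*d*sin(theta)  =>  sin(theta) = lambda / (2*d)
sin(theta) = 0.1724 / (2 * 0.114533) = 0.752619
theta = 48.82 deg


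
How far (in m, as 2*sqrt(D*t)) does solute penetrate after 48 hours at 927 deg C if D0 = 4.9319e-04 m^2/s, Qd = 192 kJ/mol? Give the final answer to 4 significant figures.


Step 1: D = D0 * exp(-Qd/(R*T))
T = 1200.15 K
D = 4.9319e-04 * exp(-192e3 / (8.314 * 1200.15)) = 2.16878e-12 m^2/s
Step 2: L = 2*sqrt(D*t)
t = 48 h = 172800 s
L = 2*sqrt(2.16878e-12 * 172800) = 1.224e-03 m


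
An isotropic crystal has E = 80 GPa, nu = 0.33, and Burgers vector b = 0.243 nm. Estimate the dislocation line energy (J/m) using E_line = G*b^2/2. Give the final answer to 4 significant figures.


Step 1: G = E / (2*(1+nu))
G = 80 / (2*(1+0.33)) = 30.0752 GPa = 3.00752e+10 Pa
Step 2: E_line = G*b^2/2
b = 0.243 nm = 2.43e-10 m
E_line = 0.5 * 3.00752e+10 * (2.43e-10)^2 = 8.88e-10 J/m


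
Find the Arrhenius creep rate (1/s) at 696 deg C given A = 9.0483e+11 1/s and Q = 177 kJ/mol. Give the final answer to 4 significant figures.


rate = A * exp(-Q / (R*T))
T = 696 + 273.15 = 969.15 K
rate = 9.0483e+11 * exp(-177e3 / (8.314 * 969.15))
rate = 260.8 1/s


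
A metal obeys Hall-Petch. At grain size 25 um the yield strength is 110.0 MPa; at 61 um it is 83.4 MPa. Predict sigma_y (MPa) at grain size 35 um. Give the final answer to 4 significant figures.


sigma_y = sigma0 + k / sqrt(d)
1/sqrt(d1) = 1/sqrt(2.5e-05) = 200;  1/sqrt(d2) = 128.037
k = (sigma1 - sigma2) / (1/sqrt(d1) - 1/sqrt(d2)) = (110.0 - 83.4) / (200 - 128.037) = 0.369634 MPa*m^0.5
sigma0 = sigma1 - k/sqrt(d1) = 110.0 - 0.369634*200 = 36.0732 MPa
sigma_y(d3) = 36.0732 + 0.369634 / sqrt(3.5e-05) = 98.55 MPa


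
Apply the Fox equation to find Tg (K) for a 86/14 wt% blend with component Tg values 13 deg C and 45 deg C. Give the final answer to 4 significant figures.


1/Tg = w1/Tg1 + w2/Tg2 (in Kelvin)
Tg1 = 286.15 K, Tg2 = 318.15 K
1/Tg = 0.86/286.15 + 0.14/318.15
Tg = 290.2 K


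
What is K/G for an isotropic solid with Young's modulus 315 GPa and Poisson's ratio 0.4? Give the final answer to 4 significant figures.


G = E / (2*(1+nu))
G = 315 / (2*(1+0.4)) = 112.5 GPa
K = E / (3*(1-2*nu))
K = 315 / (3*(1-2*0.4)) = 525 GPa
K/G = 525 / 112.5 = 4.667


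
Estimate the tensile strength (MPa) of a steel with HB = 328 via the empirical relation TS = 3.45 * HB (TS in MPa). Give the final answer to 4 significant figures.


TS (MPa) = 3.45 * HB
TS = 3.45 * 328
TS = 1132 MPa


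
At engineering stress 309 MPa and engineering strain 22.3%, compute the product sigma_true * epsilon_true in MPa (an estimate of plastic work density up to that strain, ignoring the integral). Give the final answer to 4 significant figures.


sigma_true = sigma_eng * (1 + epsilon_eng)
sigma_true = 309 * (1 + 0.223) = 377.907 MPa
epsilon_true = ln(1 + epsilon_eng)
epsilon_true = ln(1 + 0.223) = 0.201307
sigma_true * epsilon_true = 377.907 * 0.201307 = 76.08 MPa


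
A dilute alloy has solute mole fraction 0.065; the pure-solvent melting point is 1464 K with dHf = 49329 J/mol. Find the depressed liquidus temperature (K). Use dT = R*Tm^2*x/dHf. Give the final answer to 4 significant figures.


dT = R*Tm^2*x / dHf
dT = 8.314 * 1464^2 * 0.065 / 49329
dT = 23.4803 K
T_new = 1464 - 23.4803 = 1441 K


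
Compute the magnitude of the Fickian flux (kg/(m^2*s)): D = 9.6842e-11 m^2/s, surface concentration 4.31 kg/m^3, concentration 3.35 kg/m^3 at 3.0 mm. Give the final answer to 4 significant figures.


J = -D * (dC/dx) = D * (C1 - C2) / dx
J = 9.6842e-11 * (4.31 - 3.35) / 3e-03
J = 3.099e-08 kg/(m^2*s)


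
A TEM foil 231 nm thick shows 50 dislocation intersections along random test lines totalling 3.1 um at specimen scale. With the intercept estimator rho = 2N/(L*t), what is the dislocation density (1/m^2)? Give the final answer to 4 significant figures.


rho = 2N / (L * t)
L = 3.1 um = 3.1e-06 m, t = 231 nm = 2.31e-07 m
rho = 2 * 50 / (3.1e-06 * 2.31e-07)
rho = 1.396e+14 1/m^2


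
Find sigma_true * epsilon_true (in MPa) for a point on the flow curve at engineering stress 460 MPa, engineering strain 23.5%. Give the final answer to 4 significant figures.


sigma_true = sigma_eng * (1 + epsilon_eng)
sigma_true = 460 * (1 + 0.235) = 568.1 MPa
epsilon_true = ln(1 + epsilon_eng)
epsilon_true = ln(1 + 0.235) = 0.211071
sigma_true * epsilon_true = 568.1 * 0.211071 = 119.9 MPa


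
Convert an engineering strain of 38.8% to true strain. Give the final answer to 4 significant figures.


epsilon_true = ln(1 + epsilon_eng)
epsilon_true = ln(1 + 0.388)
epsilon_true = 0.3279


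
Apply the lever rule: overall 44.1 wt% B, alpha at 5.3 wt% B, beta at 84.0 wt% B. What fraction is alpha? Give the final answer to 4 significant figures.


f_alpha = (C_beta - C0) / (C_beta - C_alpha)
f_alpha = (84.0 - 44.1) / (84.0 - 5.3)
f_alpha = 0.507


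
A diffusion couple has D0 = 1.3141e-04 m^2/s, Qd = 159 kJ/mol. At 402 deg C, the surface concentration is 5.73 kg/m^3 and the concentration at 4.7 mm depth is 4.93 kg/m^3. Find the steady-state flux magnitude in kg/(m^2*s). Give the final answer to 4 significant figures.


Step 1: D = D0 * exp(-Qd/(R*T))
T = 402 + 273.15 = 675.15 K
D = 1.3141e-04 * exp(-159e3 / (8.314 * 675.15)) = 6.5578e-17 m^2/s
Step 2: J = D * (C1 - C2) / dx
J = 6.5578e-17 * (5.73 - 4.93) / 4.7e-03
J = 1.116e-14 kg/(m^2*s)


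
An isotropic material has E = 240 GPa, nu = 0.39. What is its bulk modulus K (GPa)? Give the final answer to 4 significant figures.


K = E / (3*(1-2*nu))
K = 240 / (3*(1-2*0.39))
K = 363.6 GPa


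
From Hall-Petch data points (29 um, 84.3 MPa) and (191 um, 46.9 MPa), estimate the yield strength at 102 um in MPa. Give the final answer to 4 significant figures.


sigma_y = sigma0 + k / sqrt(d)
1/sqrt(d1) = 1/sqrt(2.9e-05) = 185.695;  1/sqrt(d2) = 72.3575
k = (sigma1 - sigma2) / (1/sqrt(d1) - 1/sqrt(d2)) = (84.3 - 46.9) / (185.695 - 72.3575) = 0.329987 MPa*m^0.5
sigma0 = sigma1 - k/sqrt(d1) = 84.3 - 0.329987*185.695 = 23.023 MPa
sigma_y(d3) = 23.023 + 0.329987 / sqrt(1.02e-04) = 55.7 MPa


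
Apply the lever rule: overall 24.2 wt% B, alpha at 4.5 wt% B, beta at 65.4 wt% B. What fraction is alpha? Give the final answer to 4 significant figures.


f_alpha = (C_beta - C0) / (C_beta - C_alpha)
f_alpha = (65.4 - 24.2) / (65.4 - 4.5)
f_alpha = 0.6765


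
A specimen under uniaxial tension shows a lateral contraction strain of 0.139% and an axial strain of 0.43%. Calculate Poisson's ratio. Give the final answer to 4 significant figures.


nu = -epsilon_lat / epsilon_axial
Lateral strain is contraction (negative), so using magnitudes:
nu = 0.139 / 0.43
nu = 0.3233


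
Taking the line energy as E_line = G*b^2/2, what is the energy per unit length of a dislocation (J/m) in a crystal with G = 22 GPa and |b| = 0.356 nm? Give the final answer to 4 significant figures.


E = G*b^2/2
b = 0.356 nm = 3.56e-10 m
G = 22 GPa = 2.2e+10 Pa
E = 0.5 * 2.2e+10 * (3.56e-10)^2
E = 1.394e-09 J/m


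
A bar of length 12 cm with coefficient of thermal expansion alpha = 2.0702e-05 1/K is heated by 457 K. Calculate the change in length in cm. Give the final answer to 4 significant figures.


dL = L0 * alpha * dT
dL = 12 * 2.0702e-05 * 457
dL = 0.1135 cm


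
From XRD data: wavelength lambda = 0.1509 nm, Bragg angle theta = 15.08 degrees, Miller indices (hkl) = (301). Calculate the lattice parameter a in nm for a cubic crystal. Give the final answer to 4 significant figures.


d = lambda / (2*sin(theta))
d = 0.1509 / (2*sin(15.08 deg))
d = 0.290006 nm
a = d * sqrt(h^2+k^2+l^2) = 0.290006 * sqrt(10)
a = 0.9171 nm


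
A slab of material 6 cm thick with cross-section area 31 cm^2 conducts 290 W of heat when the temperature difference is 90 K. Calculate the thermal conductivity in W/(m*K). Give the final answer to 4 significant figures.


k = Q*L / (A*dT)
L = 0.06 m, A = 3.1e-03 m^2
k = 290 * 0.06 / (3.1e-03 * 90)
k = 62.37 W/(m*K)


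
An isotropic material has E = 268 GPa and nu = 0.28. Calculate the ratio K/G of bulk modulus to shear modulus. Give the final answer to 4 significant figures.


G = E / (2*(1+nu))
G = 268 / (2*(1+0.28)) = 104.688 GPa
K = E / (3*(1-2*nu))
K = 268 / (3*(1-2*0.28)) = 203.03 GPa
K/G = 203.03 / 104.688 = 1.939


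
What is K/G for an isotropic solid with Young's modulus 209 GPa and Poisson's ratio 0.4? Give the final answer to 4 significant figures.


G = E / (2*(1+nu))
G = 209 / (2*(1+0.4)) = 74.6429 GPa
K = E / (3*(1-2*nu))
K = 209 / (3*(1-2*0.4)) = 348.333 GPa
K/G = 348.333 / 74.6429 = 4.667


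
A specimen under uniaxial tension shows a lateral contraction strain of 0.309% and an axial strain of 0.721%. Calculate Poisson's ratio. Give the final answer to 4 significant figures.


nu = -epsilon_lat / epsilon_axial
Lateral strain is contraction (negative), so using magnitudes:
nu = 0.309 / 0.721
nu = 0.4286


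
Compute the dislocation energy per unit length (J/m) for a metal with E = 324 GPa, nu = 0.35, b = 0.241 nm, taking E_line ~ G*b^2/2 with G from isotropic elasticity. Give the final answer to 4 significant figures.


Step 1: G = E / (2*(1+nu))
G = 324 / (2*(1+0.35)) = 120 GPa = 1.2e+11 Pa
Step 2: E_line = G*b^2/2
b = 0.241 nm = 2.41e-10 m
E_line = 0.5 * 1.2e+11 * (2.41e-10)^2 = 3.485e-09 J/m


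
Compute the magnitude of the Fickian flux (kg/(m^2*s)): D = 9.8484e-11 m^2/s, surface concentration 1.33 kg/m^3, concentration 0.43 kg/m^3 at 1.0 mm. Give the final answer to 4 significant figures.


J = -D * (dC/dx) = D * (C1 - C2) / dx
J = 9.8484e-11 * (1.33 - 0.43) / 1e-03
J = 8.864e-08 kg/(m^2*s)


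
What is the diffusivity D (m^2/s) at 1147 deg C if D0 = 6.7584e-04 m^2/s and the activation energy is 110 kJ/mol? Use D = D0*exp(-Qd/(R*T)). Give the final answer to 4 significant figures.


D = D0 * exp(-Qd / (R*T))
T = 1420.15 K
D = 6.7584e-04 * exp(-110e3 / (8.314 * 1420.15))
D = 6.078e-08 m^2/s


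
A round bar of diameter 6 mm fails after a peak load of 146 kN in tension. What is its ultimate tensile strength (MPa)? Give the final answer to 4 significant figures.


A0 = pi*(d/2)^2 = pi*(6/2)^2 = 28.2743 mm^2
UTS = F_max / A0 = 146*1000 / 28.2743
UTS = 5164 MPa


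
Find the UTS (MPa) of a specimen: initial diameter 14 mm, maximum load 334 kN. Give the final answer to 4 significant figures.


A0 = pi*(d/2)^2 = pi*(14/2)^2 = 153.938 mm^2
UTS = F_max / A0 = 334*1000 / 153.938
UTS = 2170 MPa


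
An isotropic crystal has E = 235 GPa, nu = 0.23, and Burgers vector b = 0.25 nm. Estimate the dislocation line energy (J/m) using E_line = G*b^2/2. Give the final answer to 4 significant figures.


Step 1: G = E / (2*(1+nu))
G = 235 / (2*(1+0.23)) = 95.5285 GPa = 9.55285e+10 Pa
Step 2: E_line = G*b^2/2
b = 0.25 nm = 2.5e-10 m
E_line = 0.5 * 9.55285e+10 * (2.5e-10)^2 = 2.985e-09 J/m


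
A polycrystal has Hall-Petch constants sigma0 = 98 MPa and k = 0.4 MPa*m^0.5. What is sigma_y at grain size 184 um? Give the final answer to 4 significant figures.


sigma_y = sigma0 + k / sqrt(d)
d = 184 um = 1.84e-04 m
sigma_y = 98 + 0.4 / sqrt(1.84e-04)
sigma_y = 127.5 MPa


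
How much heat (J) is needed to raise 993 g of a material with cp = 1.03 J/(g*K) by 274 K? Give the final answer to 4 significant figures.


Q = m * cp * dT
Q = 993 * 1.03 * 274
Q = 280200 J


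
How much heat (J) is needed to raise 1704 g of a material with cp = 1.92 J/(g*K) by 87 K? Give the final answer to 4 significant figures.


Q = m * cp * dT
Q = 1704 * 1.92 * 87
Q = 284600 J


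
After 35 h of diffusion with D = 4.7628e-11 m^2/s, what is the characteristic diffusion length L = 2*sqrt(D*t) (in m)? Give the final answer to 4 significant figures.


t = 35 hr = 126000 s
Diffusion length = 2*sqrt(D*t)
= 2*sqrt(4.7628e-11 * 126000)
= 4.899e-03 m


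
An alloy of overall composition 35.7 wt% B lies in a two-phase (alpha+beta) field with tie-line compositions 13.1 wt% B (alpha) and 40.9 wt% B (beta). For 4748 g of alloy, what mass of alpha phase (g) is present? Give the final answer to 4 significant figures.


f_alpha = (C_beta - C0) / (C_beta - C_alpha)
f_alpha = (40.9 - 35.7) / (40.9 - 13.1) = 0.18705
m_alpha = f_alpha * m_total = 0.18705 * 4748 = 888.1 g


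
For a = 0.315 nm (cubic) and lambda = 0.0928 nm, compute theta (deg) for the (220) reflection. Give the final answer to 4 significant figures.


d = a / sqrt(h^2+k^2+l^2)
d = 0.315 / sqrt(8) = 0.111369 nm
lambda = 2*d*sin(theta)  =>  sin(theta) = lambda / (2*d)
sin(theta) = 0.0928 / (2 * 0.111369) = 0.416632
theta = 24.62 deg


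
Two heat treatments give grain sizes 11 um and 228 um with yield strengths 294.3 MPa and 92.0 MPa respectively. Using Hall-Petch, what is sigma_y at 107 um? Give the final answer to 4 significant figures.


sigma_y = sigma0 + k / sqrt(d)
1/sqrt(d1) = 1/sqrt(1.1e-05) = 301.511;  1/sqrt(d2) = 66.2266
k = (sigma1 - sigma2) / (1/sqrt(d1) - 1/sqrt(d2)) = (294.3 - 92.0) / (301.511 - 66.2266) = 0.859809 MPa*m^0.5
sigma0 = sigma1 - k/sqrt(d1) = 294.3 - 0.859809*301.511 = 35.0577 MPa
sigma_y(d3) = 35.0577 + 0.859809 / sqrt(1.07e-04) = 118.2 MPa


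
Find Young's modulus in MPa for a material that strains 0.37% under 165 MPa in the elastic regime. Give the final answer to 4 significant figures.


E = sigma / epsilon
epsilon = 0.37% = 3.7e-03
E = 165 / 3.7e-03
E = 44590 MPa


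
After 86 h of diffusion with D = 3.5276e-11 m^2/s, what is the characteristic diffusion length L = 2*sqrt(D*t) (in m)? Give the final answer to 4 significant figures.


t = 86 hr = 309600 s
Diffusion length = 2*sqrt(D*t)
= 2*sqrt(3.5276e-11 * 309600)
= 6.61e-03 m


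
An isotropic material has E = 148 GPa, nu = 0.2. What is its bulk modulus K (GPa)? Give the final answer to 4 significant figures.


K = E / (3*(1-2*nu))
K = 148 / (3*(1-2*0.2))
K = 82.22 GPa


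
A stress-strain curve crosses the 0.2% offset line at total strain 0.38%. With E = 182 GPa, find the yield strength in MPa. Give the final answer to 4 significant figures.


Offset strain = 0.002
Elastic strain at yield = total_strain - offset = 3.8e-03 - 0.002 = 1.8e-03
sigma_y = E * elastic_strain = 182000 * 1.8e-03
sigma_y = 327.6 MPa


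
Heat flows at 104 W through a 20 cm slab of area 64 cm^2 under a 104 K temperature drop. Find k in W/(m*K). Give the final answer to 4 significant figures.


k = Q*L / (A*dT)
L = 0.2 m, A = 6.4e-03 m^2
k = 104 * 0.2 / (6.4e-03 * 104)
k = 31.25 W/(m*K)


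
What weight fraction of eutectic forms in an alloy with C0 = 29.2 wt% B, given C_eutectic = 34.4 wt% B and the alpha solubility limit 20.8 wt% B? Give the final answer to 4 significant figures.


f_primary = (C_e - C0) / (C_e - C_alpha_max)
f_primary = (34.4 - 29.2) / (34.4 - 20.8)
f_primary = 0.382353
f_eutectic = 1 - 0.382353 = 0.6176


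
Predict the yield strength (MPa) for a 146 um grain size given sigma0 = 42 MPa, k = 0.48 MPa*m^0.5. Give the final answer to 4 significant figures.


sigma_y = sigma0 + k / sqrt(d)
d = 146 um = 1.46e-04 m
sigma_y = 42 + 0.48 / sqrt(1.46e-04)
sigma_y = 81.73 MPa


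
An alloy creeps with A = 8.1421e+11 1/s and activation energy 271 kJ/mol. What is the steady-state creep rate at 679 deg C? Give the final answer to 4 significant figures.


rate = A * exp(-Q / (R*T))
T = 679 + 273.15 = 952.15 K
rate = 8.1421e+11 * exp(-271e3 / (8.314 * 952.15))
rate = 1.105e-03 1/s


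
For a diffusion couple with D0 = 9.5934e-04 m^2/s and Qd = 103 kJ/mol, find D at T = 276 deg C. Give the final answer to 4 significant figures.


D = D0 * exp(-Qd / (R*T))
T = 549.15 K
D = 9.5934e-04 * exp(-103e3 / (8.314 * 549.15))
D = 1.529e-13 m^2/s


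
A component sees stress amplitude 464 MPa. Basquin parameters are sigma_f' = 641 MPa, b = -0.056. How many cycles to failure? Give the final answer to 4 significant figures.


sigma_a = sigma_f' * (2*Nf)^b
2*Nf = (sigma_a / sigma_f')^(1/b)
2*Nf = (464 / 641)^(1/-0.056)
2*Nf = 320.68
Nf = 160.3 cycles


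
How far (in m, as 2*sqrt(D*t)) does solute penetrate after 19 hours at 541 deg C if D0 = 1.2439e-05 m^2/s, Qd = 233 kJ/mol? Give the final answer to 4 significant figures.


Step 1: D = D0 * exp(-Qd/(R*T))
T = 814.15 K
D = 1.2439e-05 * exp(-233e3 / (8.314 * 814.15)) = 1.39738e-20 m^2/s
Step 2: L = 2*sqrt(D*t)
t = 19 h = 68400 s
L = 2*sqrt(1.39738e-20 * 68400) = 6.183e-08 m


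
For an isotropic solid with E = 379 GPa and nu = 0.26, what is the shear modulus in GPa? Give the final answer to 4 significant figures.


G = E / (2*(1+nu))
G = 379 / (2*(1+0.26))
G = 150.4 GPa


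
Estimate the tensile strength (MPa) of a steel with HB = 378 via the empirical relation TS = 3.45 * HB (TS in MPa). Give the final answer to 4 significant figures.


TS (MPa) = 3.45 * HB
TS = 3.45 * 378
TS = 1304 MPa


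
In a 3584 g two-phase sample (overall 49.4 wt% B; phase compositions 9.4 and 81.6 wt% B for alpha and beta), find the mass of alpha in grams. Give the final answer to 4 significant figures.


f_alpha = (C_beta - C0) / (C_beta - C_alpha)
f_alpha = (81.6 - 49.4) / (81.6 - 9.4) = 0.445983
m_alpha = f_alpha * m_total = 0.445983 * 3584 = 1598 g


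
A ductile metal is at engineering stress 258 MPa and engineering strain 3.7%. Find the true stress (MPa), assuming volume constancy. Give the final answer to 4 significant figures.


sigma_true = sigma_eng * (1 + epsilon_eng)
sigma_true = 258 * (1 + 0.037)
sigma_true = 267.5 MPa


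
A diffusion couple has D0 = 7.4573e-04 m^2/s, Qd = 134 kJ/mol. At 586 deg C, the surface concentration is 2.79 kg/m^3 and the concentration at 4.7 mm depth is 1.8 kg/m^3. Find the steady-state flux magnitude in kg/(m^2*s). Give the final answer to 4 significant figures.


Step 1: D = D0 * exp(-Qd/(R*T))
T = 586 + 273.15 = 859.15 K
D = 7.4573e-04 * exp(-134e3 / (8.314 * 859.15)) = 5.31312e-12 m^2/s
Step 2: J = D * (C1 - C2) / dx
J = 5.31312e-12 * (2.79 - 1.8) / 4.7e-03
J = 1.119e-09 kg/(m^2*s)


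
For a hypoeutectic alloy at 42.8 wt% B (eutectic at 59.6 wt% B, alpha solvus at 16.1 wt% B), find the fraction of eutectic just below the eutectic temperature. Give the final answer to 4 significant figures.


f_primary = (C_e - C0) / (C_e - C_alpha_max)
f_primary = (59.6 - 42.8) / (59.6 - 16.1)
f_primary = 0.386207
f_eutectic = 1 - 0.386207 = 0.6138


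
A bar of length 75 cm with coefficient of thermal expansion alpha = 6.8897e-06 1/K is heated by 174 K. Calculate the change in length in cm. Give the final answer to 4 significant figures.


dL = L0 * alpha * dT
dL = 75 * 6.8897e-06 * 174
dL = 0.08991 cm


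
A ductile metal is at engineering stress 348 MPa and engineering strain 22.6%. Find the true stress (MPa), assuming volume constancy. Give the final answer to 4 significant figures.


sigma_true = sigma_eng * (1 + epsilon_eng)
sigma_true = 348 * (1 + 0.226)
sigma_true = 426.6 MPa


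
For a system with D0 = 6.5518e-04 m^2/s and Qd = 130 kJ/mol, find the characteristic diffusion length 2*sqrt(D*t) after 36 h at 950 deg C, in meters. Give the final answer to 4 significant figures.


Step 1: D = D0 * exp(-Qd/(R*T))
T = 1223.15 K
D = 6.5518e-04 * exp(-130e3 / (8.314 * 1223.15)) = 1.83869e-09 m^2/s
Step 2: L = 2*sqrt(D*t)
t = 36 h = 129600 s
L = 2*sqrt(1.83869e-09 * 129600) = 0.03087 m


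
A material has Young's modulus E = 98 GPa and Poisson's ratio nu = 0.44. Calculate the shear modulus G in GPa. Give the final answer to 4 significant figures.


G = E / (2*(1+nu))
G = 98 / (2*(1+0.44))
G = 34.03 GPa


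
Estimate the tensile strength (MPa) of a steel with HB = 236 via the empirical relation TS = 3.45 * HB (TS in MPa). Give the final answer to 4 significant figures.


TS (MPa) = 3.45 * HB
TS = 3.45 * 236
TS = 814.2 MPa


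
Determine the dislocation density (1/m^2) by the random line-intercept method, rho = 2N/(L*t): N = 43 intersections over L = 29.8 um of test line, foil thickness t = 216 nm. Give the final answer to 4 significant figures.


rho = 2N / (L * t)
L = 29.8 um = 2.98e-05 m, t = 216 nm = 2.16e-07 m
rho = 2 * 43 / (2.98e-05 * 2.16e-07)
rho = 1.336e+13 1/m^2


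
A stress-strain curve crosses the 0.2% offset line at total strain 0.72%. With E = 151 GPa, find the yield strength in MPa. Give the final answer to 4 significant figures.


Offset strain = 0.002
Elastic strain at yield = total_strain - offset = 7.2e-03 - 0.002 = 5.2e-03
sigma_y = E * elastic_strain = 151000 * 5.2e-03
sigma_y = 785.2 MPa


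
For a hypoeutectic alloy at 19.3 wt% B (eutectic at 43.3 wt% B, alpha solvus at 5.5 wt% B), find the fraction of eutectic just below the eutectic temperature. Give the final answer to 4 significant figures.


f_primary = (C_e - C0) / (C_e - C_alpha_max)
f_primary = (43.3 - 19.3) / (43.3 - 5.5)
f_primary = 0.634921
f_eutectic = 1 - 0.634921 = 0.3651


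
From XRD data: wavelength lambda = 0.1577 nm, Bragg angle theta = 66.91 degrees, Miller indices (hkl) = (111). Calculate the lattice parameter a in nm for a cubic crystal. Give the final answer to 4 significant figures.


d = lambda / (2*sin(theta))
d = 0.1577 / (2*sin(66.91 deg))
d = 0.0857168 nm
a = d * sqrt(h^2+k^2+l^2) = 0.0857168 * sqrt(3)
a = 0.1485 nm


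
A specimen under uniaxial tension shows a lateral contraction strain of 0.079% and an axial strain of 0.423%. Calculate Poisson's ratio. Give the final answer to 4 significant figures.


nu = -epsilon_lat / epsilon_axial
Lateral strain is contraction (negative), so using magnitudes:
nu = 0.079 / 0.423
nu = 0.1868


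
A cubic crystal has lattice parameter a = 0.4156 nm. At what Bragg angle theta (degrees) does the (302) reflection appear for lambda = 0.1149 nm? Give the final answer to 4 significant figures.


d = a / sqrt(h^2+k^2+l^2)
d = 0.4156 / sqrt(13) = 0.115267 nm
lambda = 2*d*sin(theta)  =>  sin(theta) = lambda / (2*d)
sin(theta) = 0.1149 / (2 * 0.115267) = 0.498409
theta = 29.89 deg


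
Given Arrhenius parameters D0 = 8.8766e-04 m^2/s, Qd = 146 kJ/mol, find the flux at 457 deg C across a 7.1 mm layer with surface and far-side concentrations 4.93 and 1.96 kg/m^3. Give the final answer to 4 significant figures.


Step 1: D = D0 * exp(-Qd/(R*T))
T = 457 + 273.15 = 730.15 K
D = 8.8766e-04 * exp(-146e3 / (8.314 * 730.15)) = 3.18484e-14 m^2/s
Step 2: J = D * (C1 - C2) / dx
J = 3.18484e-14 * (4.93 - 1.96) / 7.1e-03
J = 1.332e-11 kg/(m^2*s)


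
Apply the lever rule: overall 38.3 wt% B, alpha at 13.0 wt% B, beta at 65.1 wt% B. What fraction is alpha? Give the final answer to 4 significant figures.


f_alpha = (C_beta - C0) / (C_beta - C_alpha)
f_alpha = (65.1 - 38.3) / (65.1 - 13.0)
f_alpha = 0.5144


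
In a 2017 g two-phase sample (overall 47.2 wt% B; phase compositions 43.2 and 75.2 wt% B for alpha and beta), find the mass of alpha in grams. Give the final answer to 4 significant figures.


f_alpha = (C_beta - C0) / (C_beta - C_alpha)
f_alpha = (75.2 - 47.2) / (75.2 - 43.2) = 0.875
m_alpha = f_alpha * m_total = 0.875 * 2017 = 1765 g


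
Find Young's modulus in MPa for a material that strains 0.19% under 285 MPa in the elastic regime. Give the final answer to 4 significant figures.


E = sigma / epsilon
epsilon = 0.19% = 1.9e-03
E = 285 / 1.9e-03
E = 150000 MPa


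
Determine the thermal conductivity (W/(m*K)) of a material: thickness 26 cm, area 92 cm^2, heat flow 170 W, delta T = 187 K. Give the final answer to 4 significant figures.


k = Q*L / (A*dT)
L = 0.26 m, A = 9.2e-03 m^2
k = 170 * 0.26 / (9.2e-03 * 187)
k = 25.69 W/(m*K)


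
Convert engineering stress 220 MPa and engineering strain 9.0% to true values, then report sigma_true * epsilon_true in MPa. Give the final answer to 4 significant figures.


sigma_true = sigma_eng * (1 + epsilon_eng)
sigma_true = 220 * (1 + 0.09) = 239.8 MPa
epsilon_true = ln(1 + epsilon_eng)
epsilon_true = ln(1 + 0.09) = 0.0861777
sigma_true * epsilon_true = 239.8 * 0.0861777 = 20.67 MPa


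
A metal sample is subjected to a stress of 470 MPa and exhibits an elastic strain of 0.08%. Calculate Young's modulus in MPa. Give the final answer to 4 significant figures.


E = sigma / epsilon
epsilon = 0.08% = 8e-04
E = 470 / 8e-04
E = 587500 MPa


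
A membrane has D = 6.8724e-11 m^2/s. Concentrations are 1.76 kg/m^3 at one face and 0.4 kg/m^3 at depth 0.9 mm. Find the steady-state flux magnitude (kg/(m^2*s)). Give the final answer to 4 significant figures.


J = -D * (dC/dx) = D * (C1 - C2) / dx
J = 6.8724e-11 * (1.76 - 0.4) / 9e-04
J = 1.038e-07 kg/(m^2*s)


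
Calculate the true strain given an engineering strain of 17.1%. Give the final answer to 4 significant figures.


epsilon_true = ln(1 + epsilon_eng)
epsilon_true = ln(1 + 0.171)
epsilon_true = 0.1579


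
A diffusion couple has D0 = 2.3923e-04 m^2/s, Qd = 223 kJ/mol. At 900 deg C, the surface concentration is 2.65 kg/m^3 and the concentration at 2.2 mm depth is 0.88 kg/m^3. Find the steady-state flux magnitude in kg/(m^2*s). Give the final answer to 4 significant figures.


Step 1: D = D0 * exp(-Qd/(R*T))
T = 900 + 273.15 = 1173.15 K
D = 2.3923e-04 * exp(-223e3 / (8.314 * 1173.15)) = 2.81421e-14 m^2/s
Step 2: J = D * (C1 - C2) / dx
J = 2.81421e-14 * (2.65 - 0.88) / 2.2e-03
J = 2.264e-11 kg/(m^2*s)


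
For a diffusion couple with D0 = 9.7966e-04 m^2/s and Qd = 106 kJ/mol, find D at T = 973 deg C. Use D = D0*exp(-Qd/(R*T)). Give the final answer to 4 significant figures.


D = D0 * exp(-Qd / (R*T))
T = 1246.15 K
D = 9.7966e-04 * exp(-106e3 / (8.314 * 1246.15))
D = 3.53e-08 m^2/s


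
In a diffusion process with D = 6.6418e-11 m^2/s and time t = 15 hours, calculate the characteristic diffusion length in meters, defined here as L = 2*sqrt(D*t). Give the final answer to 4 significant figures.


t = 15 hr = 54000 s
Diffusion length = 2*sqrt(D*t)
= 2*sqrt(6.6418e-11 * 54000)
= 3.788e-03 m


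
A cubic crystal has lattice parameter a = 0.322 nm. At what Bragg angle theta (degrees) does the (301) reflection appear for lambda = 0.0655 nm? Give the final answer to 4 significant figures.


d = a / sqrt(h^2+k^2+l^2)
d = 0.322 / sqrt(10) = 0.101825 nm
lambda = 2*d*sin(theta)  =>  sin(theta) = lambda / (2*d)
sin(theta) = 0.0655 / (2 * 0.101825) = 0.321629
theta = 18.76 deg


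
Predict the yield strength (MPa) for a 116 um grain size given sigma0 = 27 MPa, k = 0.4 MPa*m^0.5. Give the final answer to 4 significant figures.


sigma_y = sigma0 + k / sqrt(d)
d = 116 um = 1.16e-04 m
sigma_y = 27 + 0.4 / sqrt(1.16e-04)
sigma_y = 64.14 MPa


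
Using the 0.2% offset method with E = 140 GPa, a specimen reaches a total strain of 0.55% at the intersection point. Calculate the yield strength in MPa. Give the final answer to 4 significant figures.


Offset strain = 0.002
Elastic strain at yield = total_strain - offset = 5.5e-03 - 0.002 = 3.5e-03
sigma_y = E * elastic_strain = 140000 * 3.5e-03
sigma_y = 490 MPa


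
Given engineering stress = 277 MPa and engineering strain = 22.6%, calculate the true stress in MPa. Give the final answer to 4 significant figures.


sigma_true = sigma_eng * (1 + epsilon_eng)
sigma_true = 277 * (1 + 0.226)
sigma_true = 339.6 MPa


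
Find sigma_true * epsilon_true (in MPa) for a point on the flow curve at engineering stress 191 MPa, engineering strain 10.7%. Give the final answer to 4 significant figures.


sigma_true = sigma_eng * (1 + epsilon_eng)
sigma_true = 191 * (1 + 0.107) = 211.437 MPa
epsilon_true = ln(1 + epsilon_eng)
epsilon_true = ln(1 + 0.107) = 0.101654
sigma_true * epsilon_true = 211.437 * 0.101654 = 21.49 MPa


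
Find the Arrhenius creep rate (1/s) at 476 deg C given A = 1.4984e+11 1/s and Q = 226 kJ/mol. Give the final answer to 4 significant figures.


rate = A * exp(-Q / (R*T))
T = 476 + 273.15 = 749.15 K
rate = 1.4984e+11 * exp(-226e3 / (8.314 * 749.15))
rate = 2.613e-05 1/s


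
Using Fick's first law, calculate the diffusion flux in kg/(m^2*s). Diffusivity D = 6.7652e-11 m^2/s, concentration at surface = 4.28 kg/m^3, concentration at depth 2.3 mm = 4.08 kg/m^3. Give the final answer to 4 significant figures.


J = -D * (dC/dx) = D * (C1 - C2) / dx
J = 6.7652e-11 * (4.28 - 4.08) / 2.3e-03
J = 5.883e-09 kg/(m^2*s)


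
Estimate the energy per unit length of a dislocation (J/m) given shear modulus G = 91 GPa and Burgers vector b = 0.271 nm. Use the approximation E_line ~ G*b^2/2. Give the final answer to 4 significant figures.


E = G*b^2/2
b = 0.271 nm = 2.71e-10 m
G = 91 GPa = 9.1e+10 Pa
E = 0.5 * 9.1e+10 * (2.71e-10)^2
E = 3.342e-09 J/m


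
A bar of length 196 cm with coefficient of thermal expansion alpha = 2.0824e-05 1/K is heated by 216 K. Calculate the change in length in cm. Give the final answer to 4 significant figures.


dL = L0 * alpha * dT
dL = 196 * 2.0824e-05 * 216
dL = 0.8816 cm


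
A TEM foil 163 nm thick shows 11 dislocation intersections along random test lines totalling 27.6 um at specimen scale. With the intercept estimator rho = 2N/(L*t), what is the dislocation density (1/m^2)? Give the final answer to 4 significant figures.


rho = 2N / (L * t)
L = 27.6 um = 2.76e-05 m, t = 163 nm = 1.63e-07 m
rho = 2 * 11 / (2.76e-05 * 1.63e-07)
rho = 4.89e+12 1/m^2


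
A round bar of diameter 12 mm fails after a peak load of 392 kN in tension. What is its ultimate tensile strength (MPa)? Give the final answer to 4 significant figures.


A0 = pi*(d/2)^2 = pi*(12/2)^2 = 113.097 mm^2
UTS = F_max / A0 = 392*1000 / 113.097
UTS = 3466 MPa


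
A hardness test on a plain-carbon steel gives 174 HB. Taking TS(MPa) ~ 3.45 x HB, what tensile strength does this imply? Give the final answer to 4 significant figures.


TS (MPa) = 3.45 * HB
TS = 3.45 * 174
TS = 600.3 MPa


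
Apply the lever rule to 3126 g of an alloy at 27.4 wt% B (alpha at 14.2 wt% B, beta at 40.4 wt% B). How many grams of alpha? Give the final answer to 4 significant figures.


f_alpha = (C_beta - C0) / (C_beta - C_alpha)
f_alpha = (40.4 - 27.4) / (40.4 - 14.2) = 0.496183
m_alpha = f_alpha * m_total = 0.496183 * 3126 = 1551 g


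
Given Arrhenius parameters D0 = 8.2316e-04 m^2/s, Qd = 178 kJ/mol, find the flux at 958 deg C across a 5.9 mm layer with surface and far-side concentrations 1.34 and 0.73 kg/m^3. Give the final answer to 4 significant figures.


Step 1: D = D0 * exp(-Qd/(R*T))
T = 958 + 273.15 = 1231.15 K
D = 8.2316e-04 * exp(-178e3 / (8.314 * 1231.15)) = 2.30735e-11 m^2/s
Step 2: J = D * (C1 - C2) / dx
J = 2.30735e-11 * (1.34 - 0.73) / 5.9e-03
J = 2.386e-09 kg/(m^2*s)


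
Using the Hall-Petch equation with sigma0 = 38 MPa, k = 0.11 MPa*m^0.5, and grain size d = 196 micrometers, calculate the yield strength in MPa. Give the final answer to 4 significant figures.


sigma_y = sigma0 + k / sqrt(d)
d = 196 um = 1.96e-04 m
sigma_y = 38 + 0.11 / sqrt(1.96e-04)
sigma_y = 45.86 MPa


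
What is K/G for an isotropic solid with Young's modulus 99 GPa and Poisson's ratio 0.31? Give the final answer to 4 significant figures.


G = E / (2*(1+nu))
G = 99 / (2*(1+0.31)) = 37.7863 GPa
K = E / (3*(1-2*nu))
K = 99 / (3*(1-2*0.31)) = 86.8421 GPa
K/G = 86.8421 / 37.7863 = 2.298


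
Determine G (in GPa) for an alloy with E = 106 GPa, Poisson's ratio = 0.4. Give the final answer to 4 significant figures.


G = E / (2*(1+nu))
G = 106 / (2*(1+0.4))
G = 37.86 GPa


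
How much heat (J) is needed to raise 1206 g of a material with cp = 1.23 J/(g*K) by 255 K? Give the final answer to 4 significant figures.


Q = m * cp * dT
Q = 1206 * 1.23 * 255
Q = 378300 J


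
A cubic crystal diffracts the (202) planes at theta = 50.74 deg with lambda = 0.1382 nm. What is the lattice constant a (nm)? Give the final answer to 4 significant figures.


d = lambda / (2*sin(theta))
d = 0.1382 / (2*sin(50.74 deg))
d = 0.0892439 nm
a = d * sqrt(h^2+k^2+l^2) = 0.0892439 * sqrt(8)
a = 0.2524 nm


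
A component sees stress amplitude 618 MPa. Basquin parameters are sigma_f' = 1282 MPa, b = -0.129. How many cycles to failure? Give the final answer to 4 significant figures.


sigma_a = sigma_f' * (2*Nf)^b
2*Nf = (sigma_a / sigma_f')^(1/b)
2*Nf = (618 / 1282)^(1/-0.129)
2*Nf = 286.145
Nf = 143.1 cycles


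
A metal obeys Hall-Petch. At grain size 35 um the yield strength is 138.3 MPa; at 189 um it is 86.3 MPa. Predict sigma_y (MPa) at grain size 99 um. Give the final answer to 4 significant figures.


sigma_y = sigma0 + k / sqrt(d)
1/sqrt(d1) = 1/sqrt(3.5e-05) = 169.031;  1/sqrt(d2) = 72.7393
k = (sigma1 - sigma2) / (1/sqrt(d1) - 1/sqrt(d2)) = (138.3 - 86.3) / (169.031 - 72.7393) = 0.540027 MPa*m^0.5
sigma0 = sigma1 - k/sqrt(d1) = 138.3 - 0.540027*169.031 = 47.0188 MPa
sigma_y(d3) = 47.0188 + 0.540027 / sqrt(9.9e-05) = 101.3 MPa
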